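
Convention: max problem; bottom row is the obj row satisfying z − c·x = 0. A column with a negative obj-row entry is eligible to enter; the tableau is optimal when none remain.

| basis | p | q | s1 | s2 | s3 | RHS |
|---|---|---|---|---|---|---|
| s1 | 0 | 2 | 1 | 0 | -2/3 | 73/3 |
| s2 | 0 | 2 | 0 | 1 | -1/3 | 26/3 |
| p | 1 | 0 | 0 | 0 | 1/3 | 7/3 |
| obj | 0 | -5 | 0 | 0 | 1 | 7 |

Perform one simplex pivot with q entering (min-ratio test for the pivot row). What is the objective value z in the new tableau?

86/3

Ratio test on column q — row 1: (73/3)/2 = 73/6; row 2: (26/3)/2 = 13/3; row 3: entry 0 ≤ 0. Minimum is 13/3 at row 2 (s2 leaves); pivot element 2.
Pivot on row 2; the obj-row RHS becomes 7 − (-5)·(13/3) = 86/3.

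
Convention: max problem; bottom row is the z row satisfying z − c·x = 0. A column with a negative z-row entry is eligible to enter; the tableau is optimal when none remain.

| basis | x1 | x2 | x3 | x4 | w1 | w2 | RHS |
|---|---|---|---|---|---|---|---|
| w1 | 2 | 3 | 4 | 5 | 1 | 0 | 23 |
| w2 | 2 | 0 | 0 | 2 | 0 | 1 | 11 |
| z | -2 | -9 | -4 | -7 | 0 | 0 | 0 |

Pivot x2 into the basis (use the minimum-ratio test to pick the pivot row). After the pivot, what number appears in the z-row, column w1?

Ratio test on column x2 — row 1: 23/3 = 23/3; row 2: entry 0 ≤ 0. Minimum is 23/3 at row 1 (w1 leaves); pivot element 3.
Divide row 1 by 3; eliminate column x2 from the other rows.
z-row update in column w1: 0 − (-9)·(1/3) = 3.

3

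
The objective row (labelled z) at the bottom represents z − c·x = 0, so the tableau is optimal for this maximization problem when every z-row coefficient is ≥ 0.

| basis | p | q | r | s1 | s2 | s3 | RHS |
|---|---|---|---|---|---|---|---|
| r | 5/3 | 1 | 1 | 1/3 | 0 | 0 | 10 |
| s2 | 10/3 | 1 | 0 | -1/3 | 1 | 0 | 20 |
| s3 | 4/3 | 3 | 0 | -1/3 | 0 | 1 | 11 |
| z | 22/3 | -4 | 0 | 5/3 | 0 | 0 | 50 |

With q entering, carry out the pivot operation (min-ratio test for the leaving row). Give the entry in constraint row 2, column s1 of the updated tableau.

-2/9

Ratio test on column q — row 1: 10/1 = 10; row 2: 20/1 = 20; row 3: 11/3 = 11/3. Minimum is 11/3 at row 3 (s3 leaves); pivot element 3.
Divide row 3 by 3; eliminate column q from the other rows.
Row 2 update in column s1: -1/3 − 1·(-1/9) = -2/9.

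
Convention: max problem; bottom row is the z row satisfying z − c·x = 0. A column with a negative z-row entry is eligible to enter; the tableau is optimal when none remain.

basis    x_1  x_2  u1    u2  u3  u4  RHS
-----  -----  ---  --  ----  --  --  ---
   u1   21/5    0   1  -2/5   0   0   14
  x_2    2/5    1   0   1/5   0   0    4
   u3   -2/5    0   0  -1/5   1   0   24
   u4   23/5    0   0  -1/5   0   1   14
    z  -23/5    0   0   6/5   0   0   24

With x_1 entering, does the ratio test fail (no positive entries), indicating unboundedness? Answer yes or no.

no

Column x_1 has positive entries in row(s) 1, 2, 4, so the ratio test bounds it — not unbounded.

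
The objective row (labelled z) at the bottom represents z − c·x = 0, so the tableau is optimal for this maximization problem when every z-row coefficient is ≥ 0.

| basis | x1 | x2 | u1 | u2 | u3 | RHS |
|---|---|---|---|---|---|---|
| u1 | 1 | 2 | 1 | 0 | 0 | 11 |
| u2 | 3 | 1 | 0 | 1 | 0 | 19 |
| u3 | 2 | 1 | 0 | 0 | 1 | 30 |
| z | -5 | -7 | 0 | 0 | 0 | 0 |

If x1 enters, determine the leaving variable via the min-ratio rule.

u2

Column x1 entries and ratios — u1: 11/1 = 11; u2: 19/3 = 19/3; u3: 30/2 = 15.
Smallest ratio is 19/3 in the row of u2, so u2 leaves.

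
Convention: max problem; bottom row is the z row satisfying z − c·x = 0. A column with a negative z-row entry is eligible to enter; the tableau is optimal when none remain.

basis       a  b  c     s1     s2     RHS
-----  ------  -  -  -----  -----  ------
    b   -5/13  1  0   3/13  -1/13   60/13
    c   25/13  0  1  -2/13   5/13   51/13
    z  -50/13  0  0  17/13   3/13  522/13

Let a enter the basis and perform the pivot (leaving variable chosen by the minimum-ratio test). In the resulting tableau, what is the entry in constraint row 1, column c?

1/5

Ratio test on column a — row 1: entry -5/13 ≤ 0; row 2: (51/13)/(25/13) = 51/25. Minimum is 51/25 at row 2 (c leaves); pivot element 25/13.
Divide row 2 by 25/13; eliminate column a from the other rows.
Row 1 update in column c: 0 − (-5/13)·(13/25) = 1/5.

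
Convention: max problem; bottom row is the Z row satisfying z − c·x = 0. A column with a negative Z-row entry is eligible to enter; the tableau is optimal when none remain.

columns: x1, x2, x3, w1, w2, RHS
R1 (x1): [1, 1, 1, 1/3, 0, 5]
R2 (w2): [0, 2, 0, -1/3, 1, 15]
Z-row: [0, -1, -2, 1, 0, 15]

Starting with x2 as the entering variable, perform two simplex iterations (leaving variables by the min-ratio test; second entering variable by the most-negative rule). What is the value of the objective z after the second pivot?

Ratio test on column x2 — row 1: 5/1 = 5; row 2: 15/2 = 15/2. Minimum is 5 at row 1 (x1 leaves); pivot element 1.
Pivot on row 1; the Z-row RHS becomes 15 − (-1)·5 = 20.
Next entering variable (most negative Z-row entry -1): x3.
Ratio test on column x3 — row 1: 5/1 = 5; row 2: entry -2 ≤ 0. Minimum is 5 at row 1 (x2 leaves); pivot element 1.
After the second pivot the Z-row RHS is 20 − (-1)·5 = 25.

25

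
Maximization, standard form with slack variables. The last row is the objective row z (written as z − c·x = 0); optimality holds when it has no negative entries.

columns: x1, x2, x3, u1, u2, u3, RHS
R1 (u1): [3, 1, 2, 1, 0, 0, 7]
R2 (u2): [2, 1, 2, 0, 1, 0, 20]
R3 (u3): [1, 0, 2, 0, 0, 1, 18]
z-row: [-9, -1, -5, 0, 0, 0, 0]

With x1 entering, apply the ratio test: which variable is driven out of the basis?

u1

Column x1 entries and ratios — u1: 7/3 = 7/3; u2: 20/2 = 10; u3: 18/1 = 18.
Smallest ratio is 7/3 in the row of u1, so u1 leaves.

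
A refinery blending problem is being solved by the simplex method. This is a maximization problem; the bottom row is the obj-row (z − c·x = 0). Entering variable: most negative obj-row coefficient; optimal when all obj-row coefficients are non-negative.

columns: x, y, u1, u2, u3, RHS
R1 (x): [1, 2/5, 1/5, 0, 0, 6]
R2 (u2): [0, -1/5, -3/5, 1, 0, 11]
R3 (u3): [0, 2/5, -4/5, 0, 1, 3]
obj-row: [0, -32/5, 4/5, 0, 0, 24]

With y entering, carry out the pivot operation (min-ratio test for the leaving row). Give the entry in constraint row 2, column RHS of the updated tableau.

Ratio test on column y — row 1: 6/(2/5) = 15; row 2: entry -1/5 ≤ 0; row 3: 3/(2/5) = 15/2. Minimum is 15/2 at row 3 (u3 leaves); pivot element 2/5.
Divide row 3 by 2/5; eliminate column y from the other rows.
Row 2 update in column RHS: 11 − (-1/5)·(15/2) = 25/2.

25/2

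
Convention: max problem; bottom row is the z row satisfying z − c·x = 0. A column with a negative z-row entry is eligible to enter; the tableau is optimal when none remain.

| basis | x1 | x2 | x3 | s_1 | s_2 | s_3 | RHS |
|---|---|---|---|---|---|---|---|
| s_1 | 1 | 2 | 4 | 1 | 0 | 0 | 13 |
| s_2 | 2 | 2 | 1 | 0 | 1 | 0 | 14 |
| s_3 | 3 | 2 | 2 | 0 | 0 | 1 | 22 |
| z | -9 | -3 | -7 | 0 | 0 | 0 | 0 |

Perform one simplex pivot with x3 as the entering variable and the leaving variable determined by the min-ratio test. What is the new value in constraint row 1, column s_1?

Ratio test on column x3 — row 1: 13/4 = 13/4; row 2: 14/1 = 14; row 3: 22/2 = 11. Minimum is 13/4 at row 1 (s_1 leaves); pivot element 4.
Divide row 1 by 4; eliminate column x3 from the other rows.
In the new row 1, the s_1 entry is the old entry divided by the pivot: 1/4 = 1/4.

1/4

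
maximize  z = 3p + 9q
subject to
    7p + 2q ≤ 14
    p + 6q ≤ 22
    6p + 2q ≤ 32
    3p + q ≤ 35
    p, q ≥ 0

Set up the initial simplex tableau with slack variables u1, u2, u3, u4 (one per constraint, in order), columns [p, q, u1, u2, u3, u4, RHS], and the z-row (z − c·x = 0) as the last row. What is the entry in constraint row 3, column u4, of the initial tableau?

Slack u4 belongs to constraint 4; its column is the unit vector e_4, so the entry in row 3 is 0.

0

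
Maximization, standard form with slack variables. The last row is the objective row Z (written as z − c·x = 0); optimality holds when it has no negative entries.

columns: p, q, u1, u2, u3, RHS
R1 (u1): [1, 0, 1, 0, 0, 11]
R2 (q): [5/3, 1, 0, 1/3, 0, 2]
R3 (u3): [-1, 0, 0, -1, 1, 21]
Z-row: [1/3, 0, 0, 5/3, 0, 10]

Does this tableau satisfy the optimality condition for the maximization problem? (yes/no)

Every Z-row coefficient is ≥ 0, so the tableau is optimal.

yes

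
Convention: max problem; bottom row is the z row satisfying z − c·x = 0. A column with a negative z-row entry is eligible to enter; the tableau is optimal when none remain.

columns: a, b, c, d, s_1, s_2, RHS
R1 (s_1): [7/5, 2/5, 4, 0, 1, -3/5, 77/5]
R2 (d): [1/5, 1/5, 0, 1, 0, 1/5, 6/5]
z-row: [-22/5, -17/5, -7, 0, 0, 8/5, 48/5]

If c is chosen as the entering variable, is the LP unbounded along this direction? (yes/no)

Column c has positive entries in row(s) 1, so the ratio test bounds it — not unbounded.

no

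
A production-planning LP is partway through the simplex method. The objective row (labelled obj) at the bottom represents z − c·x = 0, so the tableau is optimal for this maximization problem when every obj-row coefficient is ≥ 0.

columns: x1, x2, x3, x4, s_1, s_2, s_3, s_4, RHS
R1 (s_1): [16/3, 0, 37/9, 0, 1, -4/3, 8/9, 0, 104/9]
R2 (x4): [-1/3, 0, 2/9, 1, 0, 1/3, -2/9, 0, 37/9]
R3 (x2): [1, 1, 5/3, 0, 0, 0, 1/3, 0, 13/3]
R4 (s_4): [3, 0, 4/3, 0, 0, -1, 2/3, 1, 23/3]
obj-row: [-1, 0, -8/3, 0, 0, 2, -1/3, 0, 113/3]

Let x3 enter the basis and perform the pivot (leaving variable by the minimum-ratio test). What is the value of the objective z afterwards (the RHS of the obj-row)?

Ratio test on column x3 — row 1: (104/9)/(37/9) = 104/37; row 2: (37/9)/(2/9) = 37/2; row 3: (13/3)/(5/3) = 13/5; row 4: (23/3)/(4/3) = 23/4. Minimum is 13/5 at row 3 (x2 leaves); pivot element 5/3.
Pivot on row 3; the obj-row RHS becomes 113/3 − (-8/3)·(13/5) = 223/5.

223/5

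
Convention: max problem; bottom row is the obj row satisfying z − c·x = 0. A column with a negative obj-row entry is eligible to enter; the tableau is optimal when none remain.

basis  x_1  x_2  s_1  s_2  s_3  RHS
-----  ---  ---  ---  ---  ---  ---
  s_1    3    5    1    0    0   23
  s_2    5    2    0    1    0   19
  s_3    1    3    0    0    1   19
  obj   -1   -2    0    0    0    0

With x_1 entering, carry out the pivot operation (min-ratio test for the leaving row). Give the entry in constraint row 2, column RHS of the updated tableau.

19/5

Ratio test on column x_1 — row 1: 23/3 = 23/3; row 2: 19/5 = 19/5; row 3: 19/1 = 19. Minimum is 19/5 at row 2 (s_2 leaves); pivot element 5.
Divide row 2 by 5; eliminate column x_1 from the other rows.
In the new row 2, the RHS entry is the old entry divided by the pivot: 19/5 = 19/5.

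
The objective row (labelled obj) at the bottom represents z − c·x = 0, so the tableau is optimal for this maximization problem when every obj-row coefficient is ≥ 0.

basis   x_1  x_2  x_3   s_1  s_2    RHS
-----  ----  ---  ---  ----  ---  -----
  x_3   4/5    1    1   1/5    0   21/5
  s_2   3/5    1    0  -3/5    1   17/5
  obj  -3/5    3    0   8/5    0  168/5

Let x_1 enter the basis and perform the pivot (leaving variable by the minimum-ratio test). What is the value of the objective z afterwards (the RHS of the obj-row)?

147/4

Ratio test on column x_1 — row 1: (21/5)/(4/5) = 21/4; row 2: (17/5)/(3/5) = 17/3. Minimum is 21/4 at row 1 (x_3 leaves); pivot element 4/5.
Pivot on row 1; the obj-row RHS becomes 168/5 − (-3/5)·(21/4) = 147/4.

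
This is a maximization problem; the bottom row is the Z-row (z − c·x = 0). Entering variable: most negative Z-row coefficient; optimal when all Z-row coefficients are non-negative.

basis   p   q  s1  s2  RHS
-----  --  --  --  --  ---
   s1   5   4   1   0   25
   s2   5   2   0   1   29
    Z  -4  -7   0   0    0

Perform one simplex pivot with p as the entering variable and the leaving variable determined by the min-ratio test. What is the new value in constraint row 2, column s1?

-1

Ratio test on column p — row 1: 25/5 = 5; row 2: 29/5 = 29/5. Minimum is 5 at row 1 (s1 leaves); pivot element 5.
Divide row 1 by 5; eliminate column p from the other rows.
Row 2 update in column s1: 0 − 5·(1/5) = -1.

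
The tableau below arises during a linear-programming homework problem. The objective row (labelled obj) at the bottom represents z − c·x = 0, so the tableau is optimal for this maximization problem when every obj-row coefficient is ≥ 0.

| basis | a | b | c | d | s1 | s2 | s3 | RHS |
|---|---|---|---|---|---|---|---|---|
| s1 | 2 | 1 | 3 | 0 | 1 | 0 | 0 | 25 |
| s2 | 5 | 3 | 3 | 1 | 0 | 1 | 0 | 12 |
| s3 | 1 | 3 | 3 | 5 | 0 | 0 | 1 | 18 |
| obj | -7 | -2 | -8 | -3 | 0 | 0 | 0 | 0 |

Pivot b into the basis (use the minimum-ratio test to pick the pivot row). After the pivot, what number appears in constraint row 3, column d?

4

Ratio test on column b — row 1: 25/1 = 25; row 2: 12/3 = 4; row 3: 18/3 = 6. Minimum is 4 at row 2 (s2 leaves); pivot element 3.
Divide row 2 by 3; eliminate column b from the other rows.
Row 3 update in column d: 5 − 3·(1/3) = 4.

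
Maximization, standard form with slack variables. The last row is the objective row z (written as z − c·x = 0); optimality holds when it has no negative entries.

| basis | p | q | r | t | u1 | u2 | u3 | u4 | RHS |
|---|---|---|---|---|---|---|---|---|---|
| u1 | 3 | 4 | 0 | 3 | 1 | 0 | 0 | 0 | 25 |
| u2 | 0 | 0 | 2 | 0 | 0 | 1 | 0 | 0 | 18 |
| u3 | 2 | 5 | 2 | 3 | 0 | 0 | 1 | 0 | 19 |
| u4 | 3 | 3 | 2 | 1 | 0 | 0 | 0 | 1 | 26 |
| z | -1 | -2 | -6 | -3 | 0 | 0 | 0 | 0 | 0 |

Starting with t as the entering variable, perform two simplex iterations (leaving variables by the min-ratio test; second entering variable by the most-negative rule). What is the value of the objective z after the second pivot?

55

Ratio test on column t — row 1: 25/3 = 25/3; row 2: entry 0 ≤ 0; row 3: 19/3 = 19/3; row 4: 26/1 = 26. Minimum is 19/3 at row 3 (u3 leaves); pivot element 3.
Pivot on row 3; the z-row RHS becomes 0 − (-3)·(19/3) = 19.
Next entering variable (most negative z-row entry -4): r.
Ratio test on column r — row 1: entry -2 ≤ 0; row 2: 18/2 = 9; row 3: (19/3)/(2/3) = 19/2; row 4: (59/3)/(4/3) = 59/4. Minimum is 9 at row 2 (u2 leaves); pivot element 2.
After the second pivot the z-row RHS is 19 − (-4)·9 = 55.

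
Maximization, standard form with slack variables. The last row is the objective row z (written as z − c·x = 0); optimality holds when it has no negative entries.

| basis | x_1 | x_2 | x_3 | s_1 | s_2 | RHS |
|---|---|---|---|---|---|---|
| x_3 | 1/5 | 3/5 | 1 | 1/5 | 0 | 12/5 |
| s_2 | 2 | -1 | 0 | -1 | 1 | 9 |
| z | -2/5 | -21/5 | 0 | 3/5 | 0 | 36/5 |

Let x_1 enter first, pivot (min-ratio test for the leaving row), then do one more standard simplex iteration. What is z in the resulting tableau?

129/7

Ratio test on column x_1 — row 1: (12/5)/(1/5) = 12; row 2: 9/2 = 9/2. Minimum is 9/2 at row 2 (s_2 leaves); pivot element 2.
Pivot on row 2; the z-row RHS becomes 36/5 − (-2/5)·(9/2) = 9.
Next entering variable (most negative z-row entry -22/5): x_2.
Ratio test on column x_2 — row 1: (3/2)/(7/10) = 15/7; row 2: entry -1/2 ≤ 0. Minimum is 15/7 at row 1 (x_3 leaves); pivot element 7/10.
After the second pivot the z-row RHS is 9 − (-22/5)·(15/7) = 129/7.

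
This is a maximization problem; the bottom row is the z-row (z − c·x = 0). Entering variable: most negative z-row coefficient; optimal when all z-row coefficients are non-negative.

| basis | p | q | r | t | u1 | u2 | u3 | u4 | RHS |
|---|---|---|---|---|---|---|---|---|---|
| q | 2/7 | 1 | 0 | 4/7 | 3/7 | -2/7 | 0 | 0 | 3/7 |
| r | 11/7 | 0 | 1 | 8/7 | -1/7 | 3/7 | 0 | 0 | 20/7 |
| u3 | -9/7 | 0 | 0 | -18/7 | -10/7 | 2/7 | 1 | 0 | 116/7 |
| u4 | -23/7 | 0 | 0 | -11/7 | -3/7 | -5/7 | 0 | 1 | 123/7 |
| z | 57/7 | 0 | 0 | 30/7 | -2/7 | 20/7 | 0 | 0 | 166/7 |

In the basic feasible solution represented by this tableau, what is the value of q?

3/7

q is basic (row 1); its value is the RHS of that row, 3/7.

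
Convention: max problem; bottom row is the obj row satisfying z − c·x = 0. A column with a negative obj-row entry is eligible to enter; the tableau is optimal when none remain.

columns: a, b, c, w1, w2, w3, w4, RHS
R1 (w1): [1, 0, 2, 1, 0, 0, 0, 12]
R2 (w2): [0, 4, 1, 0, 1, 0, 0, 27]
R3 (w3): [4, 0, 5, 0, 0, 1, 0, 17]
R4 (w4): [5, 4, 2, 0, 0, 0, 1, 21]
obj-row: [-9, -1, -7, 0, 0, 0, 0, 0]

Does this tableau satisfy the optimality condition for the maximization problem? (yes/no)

The obj-row has a negative entry -9 in column a, so it is not optimal.

no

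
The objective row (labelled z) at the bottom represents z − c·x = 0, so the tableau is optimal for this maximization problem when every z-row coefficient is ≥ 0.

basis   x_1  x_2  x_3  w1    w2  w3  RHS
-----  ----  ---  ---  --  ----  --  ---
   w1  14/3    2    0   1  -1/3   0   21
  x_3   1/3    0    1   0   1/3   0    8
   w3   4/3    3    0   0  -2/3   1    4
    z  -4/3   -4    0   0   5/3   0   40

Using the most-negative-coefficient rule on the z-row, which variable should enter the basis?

Negative z-row entries: x_1: -4/3, x_2: -4.
The most negative is -4 in column x_2, so x_2 enters.

x_2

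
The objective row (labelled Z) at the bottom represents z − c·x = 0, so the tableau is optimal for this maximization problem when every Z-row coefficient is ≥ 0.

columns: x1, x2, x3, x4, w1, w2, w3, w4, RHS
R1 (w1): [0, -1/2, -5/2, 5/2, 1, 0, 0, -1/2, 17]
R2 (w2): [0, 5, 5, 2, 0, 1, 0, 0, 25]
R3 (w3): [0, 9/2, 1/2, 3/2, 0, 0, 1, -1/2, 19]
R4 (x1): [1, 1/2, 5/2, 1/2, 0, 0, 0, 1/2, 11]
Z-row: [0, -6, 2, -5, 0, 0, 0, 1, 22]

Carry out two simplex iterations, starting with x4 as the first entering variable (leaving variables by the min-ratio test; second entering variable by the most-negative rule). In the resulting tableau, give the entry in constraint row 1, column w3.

Ratio test on column x4 — row 1: 17/(5/2) = 34/5; row 2: 25/2 = 25/2; row 3: 19/(3/2) = 38/3; row 4: 11/(1/2) = 22. Minimum is 34/5 at row 1 (w1 leaves); pivot element 5/2.
Divide row 1 by 5/2; eliminate column x4 from the other rows.
Second iteration: most negative Z-row entry is -7 in column x2, so x2 enters.
Ratio test on column x2 — row 1: entry -1/5 ≤ 0; row 2: (57/5)/(27/5) = 19/9; row 3: (44/5)/(24/5) = 11/6; row 4: (38/5)/(3/5) = 38/3. Minimum is 11/6 at row 3 (w3 leaves); pivot element 24/5.
Divide row 3 by 24/5; eliminate column x2 from the other rows.
After both pivots, the entry at constraint row 1, column w3 is 1/24.

1/24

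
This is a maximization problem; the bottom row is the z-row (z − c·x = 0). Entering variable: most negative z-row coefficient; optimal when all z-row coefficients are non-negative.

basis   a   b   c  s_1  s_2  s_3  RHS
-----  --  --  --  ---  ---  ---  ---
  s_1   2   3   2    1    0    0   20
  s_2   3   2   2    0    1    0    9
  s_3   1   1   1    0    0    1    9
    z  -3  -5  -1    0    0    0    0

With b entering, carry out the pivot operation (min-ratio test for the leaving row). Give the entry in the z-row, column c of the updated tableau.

4

Ratio test on column b — row 1: 20/3 = 20/3; row 2: 9/2 = 9/2; row 3: 9/1 = 9. Minimum is 9/2 at row 2 (s_2 leaves); pivot element 2.
Divide row 2 by 2; eliminate column b from the other rows.
z-row update in column c: -1 − (-5)·1 = 4.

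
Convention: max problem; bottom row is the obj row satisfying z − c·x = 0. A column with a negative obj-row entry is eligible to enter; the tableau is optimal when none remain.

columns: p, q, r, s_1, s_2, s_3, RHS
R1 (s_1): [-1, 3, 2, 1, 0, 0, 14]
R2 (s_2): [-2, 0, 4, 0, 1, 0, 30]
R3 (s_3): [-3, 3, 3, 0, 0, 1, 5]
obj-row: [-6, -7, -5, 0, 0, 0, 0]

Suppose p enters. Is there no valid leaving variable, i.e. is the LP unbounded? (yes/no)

yes

Every constraint-row entry in column p is ≤ 0, so increasing p is unbounded.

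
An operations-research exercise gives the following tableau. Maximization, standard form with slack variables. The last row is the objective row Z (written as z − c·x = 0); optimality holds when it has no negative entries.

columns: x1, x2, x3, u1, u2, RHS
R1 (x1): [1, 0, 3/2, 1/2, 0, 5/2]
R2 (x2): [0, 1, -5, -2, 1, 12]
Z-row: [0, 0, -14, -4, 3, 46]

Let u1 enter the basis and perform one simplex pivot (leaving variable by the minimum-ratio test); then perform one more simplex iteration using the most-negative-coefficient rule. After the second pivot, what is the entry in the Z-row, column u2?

3

Ratio test on column u1 — row 1: (5/2)/(1/2) = 5; row 2: entry -2 ≤ 0. Minimum is 5 at row 1 (x1 leaves); pivot element 1/2.
Divide row 1 by 1/2; eliminate column u1 from the other rows.
Second iteration: most negative Z-row entry is -2 in column x3, so x3 enters.
Ratio test on column x3 — row 1: 5/3 = 5/3; row 2: 22/1 = 22. Minimum is 5/3 at row 1 (u1 leaves); pivot element 3.
Divide row 1 by 3; eliminate column x3 from the other rows.
After both pivots, the entry at the Z-row, column u2 is 3.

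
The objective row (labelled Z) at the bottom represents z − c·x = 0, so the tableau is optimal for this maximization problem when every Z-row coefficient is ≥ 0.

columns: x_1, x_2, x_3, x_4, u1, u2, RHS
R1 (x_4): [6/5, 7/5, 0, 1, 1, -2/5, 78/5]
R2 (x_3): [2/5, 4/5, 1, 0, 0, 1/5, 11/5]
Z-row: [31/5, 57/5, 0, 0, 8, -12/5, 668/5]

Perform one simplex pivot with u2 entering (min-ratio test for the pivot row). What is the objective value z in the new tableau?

160

Ratio test on column u2 — row 1: entry -2/5 ≤ 0; row 2: (11/5)/(1/5) = 11. Minimum is 11 at row 2 (x_3 leaves); pivot element 1/5.
Pivot on row 2; the Z-row RHS becomes 668/5 − (-12/5)·11 = 160.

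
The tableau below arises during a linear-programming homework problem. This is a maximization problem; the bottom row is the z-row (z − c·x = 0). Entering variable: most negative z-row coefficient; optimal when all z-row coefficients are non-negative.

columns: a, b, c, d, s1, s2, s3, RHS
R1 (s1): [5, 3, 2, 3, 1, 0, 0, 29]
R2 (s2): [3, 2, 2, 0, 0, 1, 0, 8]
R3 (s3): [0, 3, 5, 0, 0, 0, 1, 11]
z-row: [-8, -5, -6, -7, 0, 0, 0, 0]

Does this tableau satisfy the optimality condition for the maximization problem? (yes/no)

no

The z-row has a negative entry -8 in column a, so it is not optimal.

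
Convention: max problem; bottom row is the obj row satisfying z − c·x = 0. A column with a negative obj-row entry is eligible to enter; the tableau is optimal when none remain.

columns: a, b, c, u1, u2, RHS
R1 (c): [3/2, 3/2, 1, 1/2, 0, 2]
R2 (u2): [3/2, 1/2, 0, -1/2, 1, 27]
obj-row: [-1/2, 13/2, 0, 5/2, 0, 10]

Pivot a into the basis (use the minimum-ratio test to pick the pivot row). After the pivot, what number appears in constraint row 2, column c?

-1

Ratio test on column a — row 1: 2/(3/2) = 4/3; row 2: 27/(3/2) = 18. Minimum is 4/3 at row 1 (c leaves); pivot element 3/2.
Divide row 1 by 3/2; eliminate column a from the other rows.
Row 2 update in column c: 0 − (3/2)·(2/3) = -1.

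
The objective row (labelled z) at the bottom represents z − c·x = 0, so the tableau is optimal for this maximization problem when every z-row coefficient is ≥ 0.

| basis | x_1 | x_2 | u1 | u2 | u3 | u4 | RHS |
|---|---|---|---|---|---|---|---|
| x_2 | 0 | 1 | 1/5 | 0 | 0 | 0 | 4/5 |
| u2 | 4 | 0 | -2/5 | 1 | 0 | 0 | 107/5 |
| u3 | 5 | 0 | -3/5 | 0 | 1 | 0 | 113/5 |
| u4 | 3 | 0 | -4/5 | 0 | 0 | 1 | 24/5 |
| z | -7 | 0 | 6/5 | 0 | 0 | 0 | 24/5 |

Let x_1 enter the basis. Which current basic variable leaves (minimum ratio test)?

Column x_1 entries and ratios — x_2: 0 ≤ 0, skip; u2: (107/5)/4 = 107/20; u3: (113/5)/5 = 113/25; u4: (24/5)/3 = 8/5.
Smallest ratio is 8/5 in the row of u4, so u4 leaves.

u4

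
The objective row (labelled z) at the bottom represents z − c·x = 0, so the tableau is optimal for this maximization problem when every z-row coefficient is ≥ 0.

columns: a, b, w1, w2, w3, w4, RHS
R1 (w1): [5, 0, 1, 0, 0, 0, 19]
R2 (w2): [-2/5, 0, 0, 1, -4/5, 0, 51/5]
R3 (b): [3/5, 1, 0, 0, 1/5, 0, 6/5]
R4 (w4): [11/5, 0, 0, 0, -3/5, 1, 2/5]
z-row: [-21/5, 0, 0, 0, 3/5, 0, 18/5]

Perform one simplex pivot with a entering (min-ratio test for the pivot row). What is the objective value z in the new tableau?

Ratio test on column a — row 1: 19/5 = 19/5; row 2: entry -2/5 ≤ 0; row 3: (6/5)/(3/5) = 2; row 4: (2/5)/(11/5) = 2/11. Minimum is 2/11 at row 4 (w4 leaves); pivot element 11/5.
Pivot on row 4; the z-row RHS becomes 18/5 − (-21/5)·(2/11) = 48/11.

48/11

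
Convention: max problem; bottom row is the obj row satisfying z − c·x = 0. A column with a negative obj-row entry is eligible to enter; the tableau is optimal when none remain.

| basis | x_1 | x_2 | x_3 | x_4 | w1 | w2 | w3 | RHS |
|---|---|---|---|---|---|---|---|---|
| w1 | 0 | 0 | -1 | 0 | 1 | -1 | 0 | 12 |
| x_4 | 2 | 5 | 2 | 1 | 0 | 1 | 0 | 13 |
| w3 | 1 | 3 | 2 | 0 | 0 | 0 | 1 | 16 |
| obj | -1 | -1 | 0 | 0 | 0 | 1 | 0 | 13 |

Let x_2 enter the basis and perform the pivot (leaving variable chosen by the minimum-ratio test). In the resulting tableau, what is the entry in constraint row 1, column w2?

-1

Ratio test on column x_2 — row 1: entry 0 ≤ 0; row 2: 13/5 = 13/5; row 3: 16/3 = 16/3. Minimum is 13/5 at row 2 (x_4 leaves); pivot element 5.
Divide row 2 by 5; eliminate column x_2 from the other rows.
Row 1 update in column w2: -1 − 0·(1/5) = -1.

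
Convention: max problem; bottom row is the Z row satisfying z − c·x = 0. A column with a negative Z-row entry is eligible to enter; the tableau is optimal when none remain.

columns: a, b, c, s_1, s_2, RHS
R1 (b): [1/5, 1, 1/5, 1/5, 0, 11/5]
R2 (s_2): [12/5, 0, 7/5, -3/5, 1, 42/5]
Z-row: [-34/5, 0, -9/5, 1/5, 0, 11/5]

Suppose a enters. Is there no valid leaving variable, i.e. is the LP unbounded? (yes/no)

Column a has positive entries in row(s) 1, 2, so the ratio test bounds it — not unbounded.

no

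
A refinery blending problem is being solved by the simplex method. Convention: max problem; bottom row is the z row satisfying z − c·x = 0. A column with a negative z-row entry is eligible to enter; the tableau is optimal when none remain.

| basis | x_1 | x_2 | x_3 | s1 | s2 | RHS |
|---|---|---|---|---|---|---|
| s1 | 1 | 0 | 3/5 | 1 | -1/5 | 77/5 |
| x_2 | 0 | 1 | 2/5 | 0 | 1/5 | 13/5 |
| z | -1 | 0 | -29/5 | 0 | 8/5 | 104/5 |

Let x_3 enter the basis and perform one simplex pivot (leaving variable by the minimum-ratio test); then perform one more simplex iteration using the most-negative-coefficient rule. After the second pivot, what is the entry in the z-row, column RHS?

Ratio test on column x_3 — row 1: (77/5)/(3/5) = 77/3; row 2: (13/5)/(2/5) = 13/2. Minimum is 13/2 at row 2 (x_2 leaves); pivot element 2/5.
Divide row 2 by 2/5; eliminate column x_3 from the other rows.
Second iteration: most negative z-row entry is -1 in column x_1, so x_1 enters.
Ratio test on column x_1 — row 1: (23/2)/1 = 23/2; row 2: entry 0 ≤ 0. Minimum is 23/2 at row 1 (s1 leaves); pivot element 1.
Divide row 1 by 1; eliminate column x_1 from the other rows.
After both pivots, the entry at the z-row, column RHS is 70.

70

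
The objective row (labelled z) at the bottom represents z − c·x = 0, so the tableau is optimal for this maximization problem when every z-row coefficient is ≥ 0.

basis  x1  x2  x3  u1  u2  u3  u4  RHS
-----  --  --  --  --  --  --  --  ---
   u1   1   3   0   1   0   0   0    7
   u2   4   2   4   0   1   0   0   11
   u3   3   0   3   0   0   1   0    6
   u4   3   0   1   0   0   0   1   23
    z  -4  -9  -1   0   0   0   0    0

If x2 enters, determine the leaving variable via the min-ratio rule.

Column x2 entries and ratios — u1: 7/3 = 7/3; u2: 11/2 = 11/2; u3: 0 ≤ 0, skip; u4: 0 ≤ 0, skip.
Smallest ratio is 7/3 in the row of u1, so u1 leaves.

u1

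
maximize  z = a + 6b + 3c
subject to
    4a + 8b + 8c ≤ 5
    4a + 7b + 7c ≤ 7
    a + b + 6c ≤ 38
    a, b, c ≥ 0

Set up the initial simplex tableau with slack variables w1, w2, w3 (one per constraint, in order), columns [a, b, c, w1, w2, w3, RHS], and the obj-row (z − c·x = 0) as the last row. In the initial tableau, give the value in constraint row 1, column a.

4

Constraint 1 has coefficient 4 on a.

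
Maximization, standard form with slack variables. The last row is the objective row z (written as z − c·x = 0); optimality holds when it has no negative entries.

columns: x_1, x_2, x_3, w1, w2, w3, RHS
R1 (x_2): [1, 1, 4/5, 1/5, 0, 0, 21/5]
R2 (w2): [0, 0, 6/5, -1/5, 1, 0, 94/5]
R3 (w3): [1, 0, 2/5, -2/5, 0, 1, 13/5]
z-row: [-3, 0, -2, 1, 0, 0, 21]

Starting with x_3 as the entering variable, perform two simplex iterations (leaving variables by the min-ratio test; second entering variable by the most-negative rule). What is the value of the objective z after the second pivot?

Ratio test on column x_3 — row 1: (21/5)/(4/5) = 21/4; row 2: (94/5)/(6/5) = 47/3; row 3: (13/5)/(2/5) = 13/2. Minimum is 21/4 at row 1 (x_2 leaves); pivot element 4/5.
Pivot on row 1; the z-row RHS becomes 21 − (-2)·(21/4) = 63/2.
Next entering variable (most negative z-row entry -1/2): x_1.
Ratio test on column x_1 — row 1: (21/4)/(5/4) = 21/5; row 2: entry -3/2 ≤ 0; row 3: (1/2)/(1/2) = 1. Minimum is 1 at row 3 (w3 leaves); pivot element 1/2.
After the second pivot the z-row RHS is 63/2 − (-1/2)·1 = 32.

32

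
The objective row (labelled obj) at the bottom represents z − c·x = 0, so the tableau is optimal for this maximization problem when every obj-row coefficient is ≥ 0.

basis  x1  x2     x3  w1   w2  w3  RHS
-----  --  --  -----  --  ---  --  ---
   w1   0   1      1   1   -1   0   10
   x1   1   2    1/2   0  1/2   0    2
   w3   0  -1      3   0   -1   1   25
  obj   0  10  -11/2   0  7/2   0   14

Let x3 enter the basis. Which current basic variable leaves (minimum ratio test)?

Column x3 entries and ratios — w1: 10/1 = 10; x1: 2/(1/2) = 4; w3: 25/3 = 25/3.
Smallest ratio is 4 in the row of x1, so x1 leaves.

x1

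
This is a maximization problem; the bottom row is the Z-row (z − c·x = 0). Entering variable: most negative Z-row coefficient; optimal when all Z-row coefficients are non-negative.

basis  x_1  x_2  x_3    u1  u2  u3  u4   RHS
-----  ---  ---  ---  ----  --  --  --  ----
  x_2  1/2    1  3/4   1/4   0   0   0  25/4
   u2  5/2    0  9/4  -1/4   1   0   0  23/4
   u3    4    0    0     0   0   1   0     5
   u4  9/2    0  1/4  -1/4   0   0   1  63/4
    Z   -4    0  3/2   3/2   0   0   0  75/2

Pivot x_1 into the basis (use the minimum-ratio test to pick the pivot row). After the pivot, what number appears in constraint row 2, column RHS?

21/8

Ratio test on column x_1 — row 1: (25/4)/(1/2) = 25/2; row 2: (23/4)/(5/2) = 23/10; row 3: 5/4 = 5/4; row 4: (63/4)/(9/2) = 7/2. Minimum is 5/4 at row 3 (u3 leaves); pivot element 4.
Divide row 3 by 4; eliminate column x_1 from the other rows.
Row 2 update in column RHS: 23/4 − (5/2)·(5/4) = 21/8.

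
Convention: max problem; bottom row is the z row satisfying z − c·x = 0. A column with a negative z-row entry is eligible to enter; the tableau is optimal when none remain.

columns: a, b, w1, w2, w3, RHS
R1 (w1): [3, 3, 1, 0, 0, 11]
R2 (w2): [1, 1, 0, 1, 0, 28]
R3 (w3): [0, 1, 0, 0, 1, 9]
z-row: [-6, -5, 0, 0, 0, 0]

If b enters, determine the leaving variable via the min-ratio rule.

Column b entries and ratios — w1: 11/3 = 11/3; w2: 28/1 = 28; w3: 9/1 = 9.
Smallest ratio is 11/3 in the row of w1, so w1 leaves.

w1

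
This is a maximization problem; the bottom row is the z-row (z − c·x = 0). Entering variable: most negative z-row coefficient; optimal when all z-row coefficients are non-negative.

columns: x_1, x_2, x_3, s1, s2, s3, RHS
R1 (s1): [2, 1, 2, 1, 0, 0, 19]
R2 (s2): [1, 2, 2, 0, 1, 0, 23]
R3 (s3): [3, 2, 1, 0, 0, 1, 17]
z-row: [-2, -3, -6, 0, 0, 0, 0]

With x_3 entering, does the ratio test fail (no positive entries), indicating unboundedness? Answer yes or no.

Column x_3 has positive entries in row(s) 1, 2, 3, so the ratio test bounds it — not unbounded.

no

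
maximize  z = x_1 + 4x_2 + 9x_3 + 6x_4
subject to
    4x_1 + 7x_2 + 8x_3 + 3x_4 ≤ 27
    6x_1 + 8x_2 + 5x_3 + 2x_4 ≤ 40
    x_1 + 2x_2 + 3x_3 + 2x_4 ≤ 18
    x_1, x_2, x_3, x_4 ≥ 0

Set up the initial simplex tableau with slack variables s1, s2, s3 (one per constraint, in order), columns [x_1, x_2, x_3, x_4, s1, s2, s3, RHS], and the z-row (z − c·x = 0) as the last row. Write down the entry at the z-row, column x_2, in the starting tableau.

-4

The z-row carries the negated objective coefficients: the x_2 entry is -4.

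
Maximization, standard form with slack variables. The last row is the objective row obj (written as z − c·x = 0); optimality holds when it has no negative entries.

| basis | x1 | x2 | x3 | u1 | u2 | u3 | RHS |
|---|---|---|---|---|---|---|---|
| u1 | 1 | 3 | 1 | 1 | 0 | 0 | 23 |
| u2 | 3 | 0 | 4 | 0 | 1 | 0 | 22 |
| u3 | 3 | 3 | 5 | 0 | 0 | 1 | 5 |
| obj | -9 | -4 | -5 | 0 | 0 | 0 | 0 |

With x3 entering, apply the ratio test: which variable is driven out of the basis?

Column x3 entries and ratios — u1: 23/1 = 23; u2: 22/4 = 11/2; u3: 5/5 = 1.
Smallest ratio is 1 in the row of u3, so u3 leaves.

u3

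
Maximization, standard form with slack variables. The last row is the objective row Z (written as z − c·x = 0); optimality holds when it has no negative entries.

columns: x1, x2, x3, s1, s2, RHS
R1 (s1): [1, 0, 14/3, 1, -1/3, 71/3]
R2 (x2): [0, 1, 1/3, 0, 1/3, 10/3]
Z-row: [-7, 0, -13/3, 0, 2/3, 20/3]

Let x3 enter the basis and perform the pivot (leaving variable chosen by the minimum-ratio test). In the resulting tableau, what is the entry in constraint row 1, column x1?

Ratio test on column x3 — row 1: (71/3)/(14/3) = 71/14; row 2: (10/3)/(1/3) = 10. Minimum is 71/14 at row 1 (s1 leaves); pivot element 14/3.
Divide row 1 by 14/3; eliminate column x3 from the other rows.
In the new row 1, the x1 entry is the old entry divided by the pivot: 1/(14/3) = 3/14.

3/14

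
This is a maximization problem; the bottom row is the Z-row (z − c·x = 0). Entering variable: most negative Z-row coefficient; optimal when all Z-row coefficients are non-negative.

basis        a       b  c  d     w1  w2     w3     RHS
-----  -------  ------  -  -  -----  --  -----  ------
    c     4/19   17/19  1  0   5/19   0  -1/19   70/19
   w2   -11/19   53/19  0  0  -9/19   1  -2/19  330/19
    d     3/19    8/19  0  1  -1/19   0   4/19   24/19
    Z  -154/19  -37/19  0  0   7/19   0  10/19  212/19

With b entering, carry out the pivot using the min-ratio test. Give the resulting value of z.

17

Ratio test on column b — row 1: (70/19)/(17/19) = 70/17; row 2: (330/19)/(53/19) = 330/53; row 3: (24/19)/(8/19) = 3. Minimum is 3 at row 3 (d leaves); pivot element 8/19.
Pivot on row 3; the Z-row RHS becomes 212/19 − (-37/19)·3 = 17.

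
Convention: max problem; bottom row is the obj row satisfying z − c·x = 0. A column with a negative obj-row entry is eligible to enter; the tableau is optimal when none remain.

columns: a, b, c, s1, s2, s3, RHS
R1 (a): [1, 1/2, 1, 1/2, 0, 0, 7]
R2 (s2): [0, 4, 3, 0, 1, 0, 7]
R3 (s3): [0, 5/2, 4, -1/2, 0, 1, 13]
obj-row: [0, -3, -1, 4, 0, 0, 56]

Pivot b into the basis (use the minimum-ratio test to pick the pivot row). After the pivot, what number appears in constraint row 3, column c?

17/8

Ratio test on column b — row 1: 7/(1/2) = 14; row 2: 7/4 = 7/4; row 3: 13/(5/2) = 26/5. Minimum is 7/4 at row 2 (s2 leaves); pivot element 4.
Divide row 2 by 4; eliminate column b from the other rows.
Row 3 update in column c: 4 − (5/2)·(3/4) = 17/8.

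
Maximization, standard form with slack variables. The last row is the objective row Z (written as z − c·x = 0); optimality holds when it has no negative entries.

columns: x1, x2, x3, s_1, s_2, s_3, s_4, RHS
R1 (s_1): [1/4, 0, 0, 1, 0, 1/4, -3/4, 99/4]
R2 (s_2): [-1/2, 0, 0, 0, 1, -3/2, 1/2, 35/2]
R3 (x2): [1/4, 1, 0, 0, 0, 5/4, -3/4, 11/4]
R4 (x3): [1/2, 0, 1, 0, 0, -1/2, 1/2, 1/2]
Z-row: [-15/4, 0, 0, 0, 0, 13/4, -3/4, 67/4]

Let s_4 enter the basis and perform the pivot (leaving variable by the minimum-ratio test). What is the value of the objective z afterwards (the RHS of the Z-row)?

Ratio test on column s_4 — row 1: entry -3/4 ≤ 0; row 2: (35/2)/(1/2) = 35; row 3: entry -3/4 ≤ 0; row 4: (1/2)/(1/2) = 1. Minimum is 1 at row 4 (x3 leaves); pivot element 1/2.
Pivot on row 4; the Z-row RHS becomes 67/4 − (-3/4)·1 = 35/2.

35/2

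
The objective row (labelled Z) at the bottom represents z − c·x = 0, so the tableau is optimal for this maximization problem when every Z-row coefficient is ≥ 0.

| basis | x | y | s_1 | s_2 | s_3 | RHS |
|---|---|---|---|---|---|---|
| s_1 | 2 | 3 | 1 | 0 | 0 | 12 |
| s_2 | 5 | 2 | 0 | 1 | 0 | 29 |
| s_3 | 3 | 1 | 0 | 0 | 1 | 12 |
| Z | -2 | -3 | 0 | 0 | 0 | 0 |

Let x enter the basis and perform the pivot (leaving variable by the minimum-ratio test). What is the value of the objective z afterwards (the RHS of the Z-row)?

Ratio test on column x — row 1: 12/2 = 6; row 2: 29/5 = 29/5; row 3: 12/3 = 4. Minimum is 4 at row 3 (s_3 leaves); pivot element 3.
Pivot on row 3; the Z-row RHS becomes 0 − (-2)·4 = 8.

8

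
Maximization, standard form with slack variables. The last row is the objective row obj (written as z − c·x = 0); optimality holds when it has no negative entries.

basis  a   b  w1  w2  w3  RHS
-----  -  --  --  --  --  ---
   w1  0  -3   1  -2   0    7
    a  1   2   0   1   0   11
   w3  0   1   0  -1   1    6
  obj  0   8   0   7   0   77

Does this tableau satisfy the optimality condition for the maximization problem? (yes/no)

Every obj-row coefficient is ≥ 0, so the tableau is optimal.

yes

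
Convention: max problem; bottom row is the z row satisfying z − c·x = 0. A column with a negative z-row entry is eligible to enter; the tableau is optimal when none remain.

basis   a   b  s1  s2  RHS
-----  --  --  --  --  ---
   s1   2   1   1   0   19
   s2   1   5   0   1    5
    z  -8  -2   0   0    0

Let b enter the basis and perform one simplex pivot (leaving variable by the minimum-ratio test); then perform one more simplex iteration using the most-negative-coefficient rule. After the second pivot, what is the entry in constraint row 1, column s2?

-2

Ratio test on column b — row 1: 19/1 = 19; row 2: 5/5 = 1. Minimum is 1 at row 2 (s2 leaves); pivot element 5.
Divide row 2 by 5; eliminate column b from the other rows.
Second iteration: most negative z-row entry is -38/5 in column a, so a enters.
Ratio test on column a — row 1: 18/(9/5) = 10; row 2: 1/(1/5) = 5. Minimum is 5 at row 2 (b leaves); pivot element 1/5.
Divide row 2 by 1/5; eliminate column a from the other rows.
After both pivots, the entry at constraint row 1, column s2 is -2.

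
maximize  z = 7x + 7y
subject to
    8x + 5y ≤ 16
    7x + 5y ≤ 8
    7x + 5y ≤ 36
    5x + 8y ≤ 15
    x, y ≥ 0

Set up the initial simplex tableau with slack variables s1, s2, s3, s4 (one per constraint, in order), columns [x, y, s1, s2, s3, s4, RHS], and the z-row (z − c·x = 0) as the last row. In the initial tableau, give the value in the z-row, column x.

The z-row carries the negated objective coefficients: the x entry is -7.

-7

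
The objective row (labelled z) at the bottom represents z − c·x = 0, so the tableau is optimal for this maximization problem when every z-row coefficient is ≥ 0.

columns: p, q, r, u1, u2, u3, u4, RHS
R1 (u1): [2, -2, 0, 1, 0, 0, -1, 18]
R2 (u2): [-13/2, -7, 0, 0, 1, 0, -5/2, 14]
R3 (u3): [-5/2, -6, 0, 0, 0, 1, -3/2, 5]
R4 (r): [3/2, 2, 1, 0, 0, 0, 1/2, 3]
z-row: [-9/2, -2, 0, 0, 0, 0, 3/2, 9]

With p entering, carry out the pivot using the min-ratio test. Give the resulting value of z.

Ratio test on column p — row 1: 18/2 = 9; row 2: entry -13/2 ≤ 0; row 3: entry -5/2 ≤ 0; row 4: 3/(3/2) = 2. Minimum is 2 at row 4 (r leaves); pivot element 3/2.
Pivot on row 4; the z-row RHS becomes 9 − (-9/2)·2 = 18.

18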